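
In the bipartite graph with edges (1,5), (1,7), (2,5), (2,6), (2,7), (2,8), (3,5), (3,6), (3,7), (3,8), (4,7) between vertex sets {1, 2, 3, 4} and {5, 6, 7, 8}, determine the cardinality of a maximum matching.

Step 1: List the neighbors of each left vertex:
  1: 5, 7
  2: 5, 6, 7, 8
  3: 5, 6, 7, 8
  4: 7

Step 2: Greedily match left vertices, then look for augmenting paths:
  Match 1 -- 5
  Match 2 -- 6
  Match 3 -- 8
  Match 4 -- 7
  No augmenting path remains.

Step 3: Verify this is maximum:
  Matching size 4 = min(|L|, |R|) = min(4, 4), which is an upper bound, so this matching is maximum.

Maximum matching: {(1,5), (2,6), (3,8), (4,7)}
Size: 4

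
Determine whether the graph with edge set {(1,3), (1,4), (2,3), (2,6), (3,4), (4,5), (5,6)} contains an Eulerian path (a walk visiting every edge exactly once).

Step 1: Find the degree of each vertex:
  deg(1) = 2
  deg(2) = 2
  deg(3) = 3
  deg(4) = 3
  deg(5) = 2
  deg(6) = 2

Step 2: Count vertices with odd degree:
  Odd-degree vertices: 3, 4 (2 total)

Step 3: Apply Euler's theorem:
  - Eulerian circuit exists iff graph is connected and all vertices have even degree
  - Eulerian path exists iff graph is connected and has 0 or 2 odd-degree vertices

Graph is connected with exactly 2 odd-degree vertices (3, 4).
Eulerian path exists (starting and ending at the odd-degree vertices), but no Eulerian circuit.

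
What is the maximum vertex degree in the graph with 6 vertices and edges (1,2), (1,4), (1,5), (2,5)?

Step 1: Count edges incident to each vertex:
  deg(1) = 3 (neighbors: 2, 4, 5)
  deg(2) = 2 (neighbors: 1, 5)
  deg(3) = 0 (neighbors: none)
  deg(4) = 1 (neighbors: 1)
  deg(5) = 2 (neighbors: 1, 2)
  deg(6) = 0 (neighbors: none)

Step 2: Find maximum:
  max(3, 2, 0, 1, 2, 0) = 3 (vertex 1)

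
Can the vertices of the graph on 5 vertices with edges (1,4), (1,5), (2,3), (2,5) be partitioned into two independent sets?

Step 1: Attempt 2-coloring using BFS:
  Start at vertex 1, assign color 0
  Color vertex 4 with color 1 (neighbor of 1)
  Color vertex 5 with color 1 (neighbor of 1)
  Color vertex 2 with color 0 (neighbor of 5)
  Color vertex 3 with color 1 (neighbor of 2)

Step 2: 2-coloring succeeded. No conflicts found.
  Set A (color 0): {1, 2}
  Set B (color 1): {3, 4, 5}

The graph is bipartite with partition {1, 2}, {3, 4, 5}.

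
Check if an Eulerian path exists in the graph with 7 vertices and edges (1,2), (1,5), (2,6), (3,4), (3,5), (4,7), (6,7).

Step 1: Find the degree of each vertex:
  deg(1) = 2
  deg(2) = 2
  deg(3) = 2
  deg(4) = 2
  deg(5) = 2
  deg(6) = 2
  deg(7) = 2

Step 2: Count vertices with odd degree:
  All vertices have even degree (0 odd-degree vertices)

Step 3: Apply Euler's theorem:
  - Eulerian circuit exists iff graph is connected and all vertices have even degree
  - Eulerian path exists iff graph is connected and has 0 or 2 odd-degree vertices

Graph is connected with 0 odd-degree vertices.
Both Eulerian circuit and Eulerian path exist.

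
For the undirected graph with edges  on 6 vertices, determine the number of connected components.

Step 1: Build adjacency list from edges:
  1: (none)
  2: (none)
  3: (none)
  4: (none)
  5: (none)
  6: (none)

Step 2: Run BFS/DFS from vertex 1:
  Visited: {1}
  Reached 1 of 6 vertices

Step 3: Only 1 of 6 vertices reached. Graph is disconnected.
Connected components: {1}, {2}, {3}, {4}, {5}, {6}
Number of connected components: 6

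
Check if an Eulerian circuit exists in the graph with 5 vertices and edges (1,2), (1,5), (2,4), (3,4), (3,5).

Step 1: Find the degree of each vertex:
  deg(1) = 2
  deg(2) = 2
  deg(3) = 2
  deg(4) = 2
  deg(5) = 2

Step 2: Count vertices with odd degree:
  All vertices have even degree (0 odd-degree vertices)

Step 3: Apply Euler's theorem:
  - Eulerian circuit exists iff graph is connected and all vertices have even degree
  - Eulerian path exists iff graph is connected and has 0 or 2 odd-degree vertices

Graph is connected with 0 odd-degree vertices.
Both Eulerian circuit and Eulerian path exist.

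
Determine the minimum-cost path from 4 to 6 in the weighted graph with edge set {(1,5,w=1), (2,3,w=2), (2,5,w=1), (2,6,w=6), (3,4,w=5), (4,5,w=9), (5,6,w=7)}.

Step 1: Build adjacency list with weights:
  1: 5(w=1)
  2: 3(w=2), 5(w=1), 6(w=6)
  3: 2(w=2), 4(w=5)
  4: 3(w=5), 5(w=9)
  5: 1(w=1), 2(w=1), 4(w=9), 6(w=7)
  6: 2(w=6), 5(w=7)

Step 2: Apply Dijkstra's algorithm from vertex 4:
  Visit vertex 4 (distance=0)
    Update dist[3] = 5
    Update dist[5] = 9
  Visit vertex 3 (distance=5)
    Update dist[2] = 7
  Visit vertex 2 (distance=7)
    Update dist[5] = 8
    Update dist[6] = 13
  Visit vertex 5 (distance=8)
    Update dist[1] = 9
  Visit vertex 1 (distance=9)
  Visit vertex 6 (distance=13)

Step 3: Shortest path: 4 -> 3 -> 2 -> 6
Total weight: 5 + 2 + 6 = 13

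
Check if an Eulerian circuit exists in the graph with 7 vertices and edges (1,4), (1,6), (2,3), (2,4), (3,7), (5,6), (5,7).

Step 1: Find the degree of each vertex:
  deg(1) = 2
  deg(2) = 2
  deg(3) = 2
  deg(4) = 2
  deg(5) = 2
  deg(6) = 2
  deg(7) = 2

Step 2: Count vertices with odd degree:
  All vertices have even degree (0 odd-degree vertices)

Step 3: Apply Euler's theorem:
  - Eulerian circuit exists iff graph is connected and all vertices have even degree
  - Eulerian path exists iff graph is connected and has 0 or 2 odd-degree vertices

Graph is connected with 0 odd-degree vertices.
Both Eulerian circuit and Eulerian path exist.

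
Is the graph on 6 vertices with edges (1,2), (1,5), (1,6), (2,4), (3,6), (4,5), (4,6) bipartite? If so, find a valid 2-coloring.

Step 1: Attempt 2-coloring using BFS:
  Start at vertex 1, assign color 0
  Color vertex 2 with color 1 (neighbor of 1)
  Color vertex 5 with color 1 (neighbor of 1)
  Color vertex 6 with color 1 (neighbor of 1)
  Color vertex 4 with color 0 (neighbor of 2)
  Color vertex 3 with color 0 (neighbor of 6)

Step 2: 2-coloring succeeded. No conflicts found.
  Set A (color 0): {1, 3, 4}
  Set B (color 1): {2, 5, 6}

The graph is bipartite with partition {1, 3, 4}, {2, 5, 6}.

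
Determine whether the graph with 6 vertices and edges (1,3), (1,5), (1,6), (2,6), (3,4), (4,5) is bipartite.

Step 1: Attempt 2-coloring using BFS:
  Start at vertex 1, assign color 0
  Color vertex 3 with color 1 (neighbor of 1)
  Color vertex 5 with color 1 (neighbor of 1)
  Color vertex 6 with color 1 (neighbor of 1)
  Color vertex 4 with color 0 (neighbor of 3)
  Color vertex 2 with color 0 (neighbor of 6)

Step 2: 2-coloring succeeded. No conflicts found.
  Set A (color 0): {1, 2, 4}
  Set B (color 1): {3, 5, 6}

The graph is bipartite with partition {1, 2, 4}, {3, 5, 6}.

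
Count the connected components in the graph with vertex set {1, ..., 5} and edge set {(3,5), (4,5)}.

Step 1: Build adjacency list from edges:
  1: (none)
  2: (none)
  3: 5
  4: 5
  5: 3, 4

Step 2: Run BFS/DFS from vertex 1:
  Visited: {1}
  Reached 1 of 5 vertices

Step 3: Only 1 of 5 vertices reached. Graph is disconnected.
Connected components: {1}, {2}, {3, 4, 5}
Number of connected components: 3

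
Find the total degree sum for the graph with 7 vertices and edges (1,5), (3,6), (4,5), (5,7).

Step 1: Count edges incident to each vertex:
  deg(1) = 1 (neighbors: 5)
  deg(2) = 0 (neighbors: none)
  deg(3) = 1 (neighbors: 6)
  deg(4) = 1 (neighbors: 5)
  deg(5) = 3 (neighbors: 1, 4, 7)
  deg(6) = 1 (neighbors: 3)
  deg(7) = 1 (neighbors: 5)

Step 2: Sum all degrees:
  1 + 0 + 1 + 1 + 3 + 1 + 1 = 8

Verification: sum of degrees = 2 * |E| = 2 * 4 = 8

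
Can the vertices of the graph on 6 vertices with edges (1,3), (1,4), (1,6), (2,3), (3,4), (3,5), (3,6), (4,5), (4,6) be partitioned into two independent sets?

Step 1: Attempt 2-coloring using BFS:
  Start at vertex 1, assign color 0
  Color vertex 3 with color 1 (neighbor of 1)
  Color vertex 4 with color 1 (neighbor of 1)
  Color vertex 6 with color 1 (neighbor of 1)
  Color vertex 2 with color 0 (neighbor of 3)

Step 2: Conflict found! Vertices 3 and 4 are adjacent but have the same color.
This means the graph contains an odd cycle.

The graph is NOT bipartite.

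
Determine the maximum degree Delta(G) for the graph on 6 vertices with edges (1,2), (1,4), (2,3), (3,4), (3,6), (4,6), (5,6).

Step 1: Count edges incident to each vertex:
  deg(1) = 2 (neighbors: 2, 4)
  deg(2) = 2 (neighbors: 1, 3)
  deg(3) = 3 (neighbors: 2, 4, 6)
  deg(4) = 3 (neighbors: 1, 3, 6)
  deg(5) = 1 (neighbors: 6)
  deg(6) = 3 (neighbors: 3, 4, 5)

Step 2: Find maximum:
  max(2, 2, 3, 3, 1, 3) = 3 (vertex 3)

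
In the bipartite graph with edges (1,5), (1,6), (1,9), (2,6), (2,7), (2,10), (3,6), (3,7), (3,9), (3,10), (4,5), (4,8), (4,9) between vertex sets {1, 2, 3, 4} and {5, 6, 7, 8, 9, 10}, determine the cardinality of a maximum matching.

Step 1: List the neighbors of each left vertex:
  1: 5, 6, 9
  2: 6, 7, 10
  3: 6, 7, 9, 10
  4: 5, 8, 9

Step 2: Greedily match left vertices, then look for augmenting paths:
  Match 1 -- 5
  Match 2 -- 6
  Match 3 -- 7
  Match 4 -- 8
  No augmenting path remains.

Step 3: Verify this is maximum:
  Matching size 4 = min(|L|, |R|) = min(4, 6), which is an upper bound, so this matching is maximum.

Maximum matching: {(1,5), (2,6), (3,7), (4,8)}
Size: 4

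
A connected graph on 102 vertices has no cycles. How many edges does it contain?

A tree on n vertices always has exactly n - 1 edges.
For n = 102: edges = 102 - 1 = 101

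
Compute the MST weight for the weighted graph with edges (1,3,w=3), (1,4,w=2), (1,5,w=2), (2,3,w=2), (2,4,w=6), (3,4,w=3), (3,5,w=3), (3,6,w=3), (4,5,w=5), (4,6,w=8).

Apply Kruskal's algorithm (sort edges by weight, add if no cycle):

Sorted edges by weight:
  (1,4) w=2
  (1,5) w=2
  (2,3) w=2
  (1,3) w=3
  (3,4) w=3
  (3,5) w=3
  (3,6) w=3
  (4,5) w=5
  (2,4) w=6
  (4,6) w=8

Add edge (1,4) w=2 -- no cycle. Running total: 2
Add edge (1,5) w=2 -- no cycle. Running total: 4
Add edge (2,3) w=2 -- no cycle. Running total: 6
Add edge (1,3) w=3 -- no cycle. Running total: 9
Skip edge (3,4) w=3 -- would create cycle
Skip edge (3,5) w=3 -- would create cycle
Add edge (3,6) w=3 -- no cycle. Running total: 12

MST edges: (1,4,w=2), (1,5,w=2), (2,3,w=2), (1,3,w=3), (3,6,w=3)
Total MST weight: 2 + 2 + 2 + 3 + 3 = 12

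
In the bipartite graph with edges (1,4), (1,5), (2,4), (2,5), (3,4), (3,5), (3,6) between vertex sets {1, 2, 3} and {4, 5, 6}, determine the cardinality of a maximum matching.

Step 1: List the neighbors of each left vertex:
  1: 4, 5
  2: 4, 5
  3: 4, 5, 6

Step 2: Greedily match left vertices, then look for augmenting paths:
  Match 1 -- 4
  Match 2 -- 5
  Match 3 -- 6
  No augmenting path remains.

Step 3: Verify this is maximum:
  Matching size 3 = min(|L|, |R|) = min(3, 3), which is an upper bound, so this matching is maximum.

Maximum matching: {(1,4), (2,5), (3,6)}
Size: 3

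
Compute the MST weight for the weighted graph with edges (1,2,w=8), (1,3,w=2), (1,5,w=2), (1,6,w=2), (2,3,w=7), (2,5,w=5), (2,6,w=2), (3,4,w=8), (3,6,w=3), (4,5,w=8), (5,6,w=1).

Apply Kruskal's algorithm (sort edges by weight, add if no cycle):

Sorted edges by weight:
  (5,6) w=1
  (1,6) w=2
  (1,5) w=2
  (1,3) w=2
  (2,6) w=2
  (3,6) w=3
  (2,5) w=5
  (2,3) w=7
  (1,2) w=8
  (3,4) w=8
  (4,5) w=8

Add edge (5,6) w=1 -- no cycle. Running total: 1
Add edge (1,6) w=2 -- no cycle. Running total: 3
Skip edge (1,5) w=2 -- would create cycle
Add edge (1,3) w=2 -- no cycle. Running total: 5
Add edge (2,6) w=2 -- no cycle. Running total: 7
Skip edge (3,6) w=3 -- would create cycle
Skip edge (2,5) w=5 -- would create cycle
Skip edge (2,3) w=7 -- would create cycle
Skip edge (1,2) w=8 -- would create cycle
Add edge (3,4) w=8 -- no cycle. Running total: 15

MST edges: (5,6,w=1), (1,6,w=2), (1,3,w=2), (2,6,w=2), (3,4,w=8)
Total MST weight: 1 + 2 + 2 + 2 + 8 = 15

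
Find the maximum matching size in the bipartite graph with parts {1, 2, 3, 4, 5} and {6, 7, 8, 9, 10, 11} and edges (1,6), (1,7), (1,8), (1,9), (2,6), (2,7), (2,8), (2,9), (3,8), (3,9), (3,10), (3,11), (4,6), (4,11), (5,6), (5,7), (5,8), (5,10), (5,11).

Step 1: List the neighbors of each left vertex:
  1: 6, 7, 8, 9
  2: 6, 7, 8, 9
  3: 8, 9, 10, 11
  4: 6, 11
  5: 6, 7, 8, 10, 11

Step 2: Greedily match left vertices, then look for augmenting paths:
  Match 1 -- 6
  Match 2 -- 7
  Match 3 -- 8
  Match 4 -- 11
  Match 5 -- 10
  No augmenting path remains.

Step 3: Verify this is maximum:
  Matching size 5 = min(|L|, |R|) = min(5, 6), which is an upper bound, so this matching is maximum.

Maximum matching: {(1,6), (2,7), (3,8), (4,11), (5,10)}
Size: 5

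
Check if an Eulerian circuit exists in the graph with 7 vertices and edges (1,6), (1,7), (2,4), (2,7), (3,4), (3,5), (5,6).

Step 1: Find the degree of each vertex:
  deg(1) = 2
  deg(2) = 2
  deg(3) = 2
  deg(4) = 2
  deg(5) = 2
  deg(6) = 2
  deg(7) = 2

Step 2: Count vertices with odd degree:
  All vertices have even degree (0 odd-degree vertices)

Step 3: Apply Euler's theorem:
  - Eulerian circuit exists iff graph is connected and all vertices have even degree
  - Eulerian path exists iff graph is connected and has 0 or 2 odd-degree vertices

Graph is connected with 0 odd-degree vertices.
Both Eulerian circuit and Eulerian path exist.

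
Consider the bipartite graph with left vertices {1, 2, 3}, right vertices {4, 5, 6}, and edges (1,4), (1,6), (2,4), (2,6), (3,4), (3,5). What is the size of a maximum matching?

Step 1: List the neighbors of each left vertex:
  1: 4, 6
  2: 4, 6
  3: 4, 5

Step 2: Greedily match left vertices, then look for augmenting paths:
  Match 1 -- 4
  Match 2 -- 6
  Match 3 -- 5
  No augmenting path remains.

Step 3: Verify this is maximum:
  Matching size 3 = min(|L|, |R|) = min(3, 3), which is an upper bound, so this matching is maximum.

Maximum matching: {(1,4), (2,6), (3,5)}
Size: 3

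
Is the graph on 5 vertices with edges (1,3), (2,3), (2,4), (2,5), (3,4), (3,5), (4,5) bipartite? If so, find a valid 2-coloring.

Step 1: Attempt 2-coloring using BFS:
  Start at vertex 1, assign color 0
  Color vertex 3 with color 1 (neighbor of 1)
  Color vertex 2 with color 0 (neighbor of 3)
  Color vertex 4 with color 0 (neighbor of 3)
  Color vertex 5 with color 0 (neighbor of 3)

Step 2: Conflict found! Vertices 2 and 4 are adjacent but have the same color.
This means the graph contains an odd cycle.

The graph is NOT bipartite.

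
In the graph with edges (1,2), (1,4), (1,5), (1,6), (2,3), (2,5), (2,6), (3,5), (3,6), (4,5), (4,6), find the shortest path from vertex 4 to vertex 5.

Step 1: Build adjacency list:
  1: 2, 4, 5, 6
  2: 1, 3, 5, 6
  3: 2, 5, 6
  4: 1, 5, 6
  5: 1, 2, 3, 4
  6: 1, 2, 3, 4

Step 2: BFS from vertex 4 to find shortest path to 5:
  vertex 1 reached at distance 1
  vertex 5 reached at distance 1

Step 3: Shortest path: 4 -> 5
Path length: 1 edge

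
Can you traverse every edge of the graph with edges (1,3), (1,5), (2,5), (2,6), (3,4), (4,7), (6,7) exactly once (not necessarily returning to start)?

Step 1: Find the degree of each vertex:
  deg(1) = 2
  deg(2) = 2
  deg(3) = 2
  deg(4) = 2
  deg(5) = 2
  deg(6) = 2
  deg(7) = 2

Step 2: Count vertices with odd degree:
  All vertices have even degree (0 odd-degree vertices)

Step 3: Apply Euler's theorem:
  - Eulerian circuit exists iff graph is connected and all vertices have even degree
  - Eulerian path exists iff graph is connected and has 0 or 2 odd-degree vertices

Graph is connected with 0 odd-degree vertices.
Both Eulerian circuit and Eulerian path exist.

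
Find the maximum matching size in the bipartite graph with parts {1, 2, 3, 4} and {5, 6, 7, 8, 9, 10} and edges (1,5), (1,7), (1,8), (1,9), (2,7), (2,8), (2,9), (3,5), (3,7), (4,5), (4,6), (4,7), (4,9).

Step 1: List the neighbors of each left vertex:
  1: 5, 7, 8, 9
  2: 7, 8, 9
  3: 5, 7
  4: 5, 6, 7, 9

Step 2: Greedily match left vertices, then look for augmenting paths:
  Match 1 -- 8
  Match 2 -- 7
  Match 3 -- 5
  Match 4 -- 6
  No augmenting path remains.

Step 3: Verify this is maximum:
  Matching size 4 = min(|L|, |R|) = min(4, 6), which is an upper bound, so this matching is maximum.

Maximum matching: {(1,8), (2,7), (3,5), (4,6)}
Size: 4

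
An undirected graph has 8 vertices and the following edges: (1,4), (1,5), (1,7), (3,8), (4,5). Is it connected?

Step 1: Build adjacency list from edges:
  1: 4, 5, 7
  2: (none)
  3: 8
  4: 1, 5
  5: 1, 4
  6: (none)
  7: 1
  8: 3

Step 2: Run BFS/DFS from vertex 1:
  Visited: {1, 4, 5, 7}
  Reached 4 of 8 vertices

Step 3: Only 4 of 8 vertices reached. Graph is disconnected.
Connected components: {1, 4, 5, 7}, {2}, {3, 8}, {6}
Answer: No, the graph is not connected (4 components).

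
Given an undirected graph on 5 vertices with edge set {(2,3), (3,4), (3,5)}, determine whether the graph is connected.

Step 1: Build adjacency list from edges:
  1: (none)
  2: 3
  3: 2, 4, 5
  4: 3
  5: 3

Step 2: Run BFS/DFS from vertex 1:
  Visited: {1}
  Reached 1 of 5 vertices

Step 3: Only 1 of 5 vertices reached. Graph is disconnected.
Connected components: {1}, {2, 3, 4, 5}
Answer: No, the graph is not connected (2 components).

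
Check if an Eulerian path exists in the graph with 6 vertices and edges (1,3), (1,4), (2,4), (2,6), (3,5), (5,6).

Step 1: Find the degree of each vertex:
  deg(1) = 2
  deg(2) = 2
  deg(3) = 2
  deg(4) = 2
  deg(5) = 2
  deg(6) = 2

Step 2: Count vertices with odd degree:
  All vertices have even degree (0 odd-degree vertices)

Step 3: Apply Euler's theorem:
  - Eulerian circuit exists iff graph is connected and all vertices have even degree
  - Eulerian path exists iff graph is connected and has 0 or 2 odd-degree vertices

Graph is connected with 0 odd-degree vertices.
Both Eulerian circuit and Eulerian path exist.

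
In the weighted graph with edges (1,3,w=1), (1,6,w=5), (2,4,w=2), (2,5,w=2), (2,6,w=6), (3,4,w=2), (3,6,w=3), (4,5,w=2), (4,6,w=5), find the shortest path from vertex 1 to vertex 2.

Step 1: Build adjacency list with weights:
  1: 3(w=1), 6(w=5)
  2: 4(w=2), 5(w=2), 6(w=6)
  3: 1(w=1), 4(w=2), 6(w=3)
  4: 2(w=2), 3(w=2), 5(w=2), 6(w=5)
  5: 2(w=2), 4(w=2)
  6: 1(w=5), 2(w=6), 3(w=3), 4(w=5)

Step 2: Apply Dijkstra's algorithm from vertex 1:
  Visit vertex 1 (distance=0)
    Update dist[3] = 1
    Update dist[6] = 5
  Visit vertex 3 (distance=1)
    Update dist[4] = 3
    Update dist[6] = 4
  Visit vertex 4 (distance=3)
    Update dist[2] = 5
    Update dist[5] = 5
  Visit vertex 6 (distance=4)
  Visit vertex 2 (distance=5)

Step 3: Shortest path: 1 -> 3 -> 4 -> 2
Total weight: 1 + 2 + 2 = 5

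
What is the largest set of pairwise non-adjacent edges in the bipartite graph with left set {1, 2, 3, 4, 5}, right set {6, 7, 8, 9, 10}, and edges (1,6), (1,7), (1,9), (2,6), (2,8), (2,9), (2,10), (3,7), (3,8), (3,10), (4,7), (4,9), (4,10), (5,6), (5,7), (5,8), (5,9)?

Step 1: List the neighbors of each left vertex:
  1: 6, 7, 9
  2: 6, 8, 9, 10
  3: 7, 8, 10
  4: 7, 9, 10
  5: 6, 7, 8, 9

Step 2: Greedily match left vertices, then look for augmenting paths:
  Match 1 -- 6
  Match 2 -- 8
  Match 3 -- 10
  Match 4 -- 9
  Match 5 -- 7
  No augmenting path remains.

Step 3: Verify this is maximum:
  Matching size 5 = min(|L|, |R|) = min(5, 5), which is an upper bound, so this matching is maximum.

Maximum matching: {(1,6), (2,8), (3,10), (4,9), (5,7)}
Size: 5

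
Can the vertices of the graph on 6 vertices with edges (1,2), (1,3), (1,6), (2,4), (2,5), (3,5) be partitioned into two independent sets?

Step 1: Attempt 2-coloring using BFS:
  Start at vertex 1, assign color 0
  Color vertex 2 with color 1 (neighbor of 1)
  Color vertex 3 with color 1 (neighbor of 1)
  Color vertex 6 with color 1 (neighbor of 1)
  Color vertex 4 with color 0 (neighbor of 2)
  Color vertex 5 with color 0 (neighbor of 2)

Step 2: 2-coloring succeeded. No conflicts found.
  Set A (color 0): {1, 4, 5}
  Set B (color 1): {2, 3, 6}

The graph is bipartite with partition {1, 4, 5}, {2, 3, 6}.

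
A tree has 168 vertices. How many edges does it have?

A tree on n vertices always has exactly n - 1 edges.
For n = 168: edges = 168 - 1 = 167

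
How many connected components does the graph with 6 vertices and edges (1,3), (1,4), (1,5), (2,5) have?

Step 1: Build adjacency list from edges:
  1: 3, 4, 5
  2: 5
  3: 1
  4: 1
  5: 1, 2
  6: (none)

Step 2: Run BFS/DFS from vertex 1:
  Visited: {1, 3, 4, 5, 2}
  Reached 5 of 6 vertices

Step 3: Only 5 of 6 vertices reached. Graph is disconnected.
Connected components: {1, 2, 3, 4, 5}, {6}
Number of connected components: 2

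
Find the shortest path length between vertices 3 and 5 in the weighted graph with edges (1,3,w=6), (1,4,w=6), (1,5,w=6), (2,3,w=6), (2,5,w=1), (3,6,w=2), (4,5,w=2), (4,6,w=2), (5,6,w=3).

Step 1: Build adjacency list with weights:
  1: 3(w=6), 4(w=6), 5(w=6)
  2: 3(w=6), 5(w=1)
  3: 1(w=6), 2(w=6), 6(w=2)
  4: 1(w=6), 5(w=2), 6(w=2)
  5: 1(w=6), 2(w=1), 4(w=2), 6(w=3)
  6: 3(w=2), 4(w=2), 5(w=3)

Step 2: Apply Dijkstra's algorithm from vertex 3:
  Visit vertex 3 (distance=0)
    Update dist[1] = 6
    Update dist[2] = 6
    Update dist[6] = 2
  Visit vertex 6 (distance=2)
    Update dist[4] = 4
    Update dist[5] = 5
  Visit vertex 4 (distance=4)
  Visit vertex 5 (distance=5)

Step 3: Shortest path: 3 -> 6 -> 5
Total weight: 2 + 3 = 5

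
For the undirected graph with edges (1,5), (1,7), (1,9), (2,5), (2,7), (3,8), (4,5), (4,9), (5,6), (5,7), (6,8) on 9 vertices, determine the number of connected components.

Step 1: Build adjacency list from edges:
  1: 5, 7, 9
  2: 5, 7
  3: 8
  4: 5, 9
  5: 1, 2, 4, 6, 7
  6: 5, 8
  7: 1, 2, 5
  8: 3, 6
  9: 1, 4

Step 2: Run BFS/DFS from vertex 1:
  Visited: {1, 5, 7, 9, 2, 4, 6, 8, 3}
  Reached 9 of 9 vertices

Step 3: All 9 vertices reached from vertex 1, so the graph is connected.
Number of connected components: 1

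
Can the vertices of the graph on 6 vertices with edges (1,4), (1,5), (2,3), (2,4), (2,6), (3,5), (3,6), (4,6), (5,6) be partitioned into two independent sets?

Step 1: Attempt 2-coloring using BFS:
  Start at vertex 1, assign color 0
  Color vertex 4 with color 1 (neighbor of 1)
  Color vertex 5 with color 1 (neighbor of 1)
  Color vertex 2 with color 0 (neighbor of 4)
  Color vertex 6 with color 0 (neighbor of 4)
  Color vertex 3 with color 0 (neighbor of 5)

Step 2: Conflict found! Vertices 2 and 3 are adjacent but have the same color.
This means the graph contains an odd cycle.

The graph is NOT bipartite.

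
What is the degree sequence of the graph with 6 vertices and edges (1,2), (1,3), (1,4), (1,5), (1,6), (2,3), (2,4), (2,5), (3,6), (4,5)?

Step 1: Count edges incident to each vertex:
  deg(1) = 5 (neighbors: 2, 3, 4, 5, 6)
  deg(2) = 4 (neighbors: 1, 3, 4, 5)
  deg(3) = 3 (neighbors: 1, 2, 6)
  deg(4) = 3 (neighbors: 1, 2, 5)
  deg(5) = 3 (neighbors: 1, 2, 4)
  deg(6) = 2 (neighbors: 1, 3)

Step 2: Sort degrees in non-increasing order:
  Degrees: [5, 4, 3, 3, 3, 2] -> sorted: [5, 4, 3, 3, 3, 2]

Degree sequence: [5, 4, 3, 3, 3, 2]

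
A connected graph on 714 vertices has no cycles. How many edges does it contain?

A tree on n vertices always has exactly n - 1 edges.
For n = 714: edges = 714 - 1 = 713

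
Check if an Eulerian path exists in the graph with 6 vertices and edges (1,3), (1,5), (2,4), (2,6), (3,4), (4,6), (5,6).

Step 1: Find the degree of each vertex:
  deg(1) = 2
  deg(2) = 2
  deg(3) = 2
  deg(4) = 3
  deg(5) = 2
  deg(6) = 3

Step 2: Count vertices with odd degree:
  Odd-degree vertices: 4, 6 (2 total)

Step 3: Apply Euler's theorem:
  - Eulerian circuit exists iff graph is connected and all vertices have even degree
  - Eulerian path exists iff graph is connected and has 0 or 2 odd-degree vertices

Graph is connected with exactly 2 odd-degree vertices (4, 6).
Eulerian path exists (starting and ending at the odd-degree vertices), but no Eulerian circuit.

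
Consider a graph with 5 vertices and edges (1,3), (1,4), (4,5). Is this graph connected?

Step 1: Build adjacency list from edges:
  1: 3, 4
  2: (none)
  3: 1
  4: 1, 5
  5: 4

Step 2: Run BFS/DFS from vertex 1:
  Visited: {1, 3, 4, 5}
  Reached 4 of 5 vertices

Step 3: Only 4 of 5 vertices reached. Graph is disconnected.
Connected components: {1, 3, 4, 5}, {2}
Answer: No, the graph is not connected (2 components).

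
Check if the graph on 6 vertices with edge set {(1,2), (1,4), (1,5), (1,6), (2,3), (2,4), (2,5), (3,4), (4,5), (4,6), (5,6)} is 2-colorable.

Step 1: Attempt 2-coloring using BFS:
  Start at vertex 1, assign color 0
  Color vertex 2 with color 1 (neighbor of 1)
  Color vertex 4 with color 1 (neighbor of 1)
  Color vertex 5 with color 1 (neighbor of 1)
  Color vertex 6 with color 1 (neighbor of 1)
  Color vertex 3 with color 0 (neighbor of 2)

Step 2: Conflict found! Vertices 2 and 4 are adjacent but have the same color.
This means the graph contains an odd cycle.

The graph is NOT bipartite.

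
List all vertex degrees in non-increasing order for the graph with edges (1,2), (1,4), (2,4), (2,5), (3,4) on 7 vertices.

Step 1: Count edges incident to each vertex:
  deg(1) = 2 (neighbors: 2, 4)
  deg(2) = 3 (neighbors: 1, 4, 5)
  deg(3) = 1 (neighbors: 4)
  deg(4) = 3 (neighbors: 1, 2, 3)
  deg(5) = 1 (neighbors: 2)
  deg(6) = 0 (neighbors: none)
  deg(7) = 0 (neighbors: none)

Step 2: Sort degrees in non-increasing order:
  Degrees: [2, 3, 1, 3, 1, 0, 0] -> sorted: [3, 3, 2, 1, 1, 0, 0]

Degree sequence: [3, 3, 2, 1, 1, 0, 0]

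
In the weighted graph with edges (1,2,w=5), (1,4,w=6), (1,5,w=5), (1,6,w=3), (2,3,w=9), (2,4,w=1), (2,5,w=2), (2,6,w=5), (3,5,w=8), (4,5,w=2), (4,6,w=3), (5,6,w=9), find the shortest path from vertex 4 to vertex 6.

Step 1: Build adjacency list with weights:
  1: 2(w=5), 4(w=6), 5(w=5), 6(w=3)
  2: 1(w=5), 3(w=9), 4(w=1), 5(w=2), 6(w=5)
  3: 2(w=9), 5(w=8)
  4: 1(w=6), 2(w=1), 5(w=2), 6(w=3)
  5: 1(w=5), 2(w=2), 3(w=8), 4(w=2), 6(w=9)
  6: 1(w=3), 2(w=5), 4(w=3), 5(w=9)

Step 2: Apply Dijkstra's algorithm from vertex 4:
  Visit vertex 4 (distance=0)
    Update dist[1] = 6
    Update dist[2] = 1
    Update dist[5] = 2
    Update dist[6] = 3
  Visit vertex 2 (distance=1)
    Update dist[3] = 10
  Visit vertex 5 (distance=2)
  Visit vertex 6 (distance=3)

Step 3: Shortest path: 4 -> 6
Total weight: 3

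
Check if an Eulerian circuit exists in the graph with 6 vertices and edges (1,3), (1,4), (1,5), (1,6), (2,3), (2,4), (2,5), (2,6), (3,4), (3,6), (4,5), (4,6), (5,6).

Step 1: Find the degree of each vertex:
  deg(1) = 4
  deg(2) = 4
  deg(3) = 4
  deg(4) = 5
  deg(5) = 4
  deg(6) = 5

Step 2: Count vertices with odd degree:
  Odd-degree vertices: 4, 6 (2 total)

Step 3: Apply Euler's theorem:
  - Eulerian circuit exists iff graph is connected and all vertices have even degree
  - Eulerian path exists iff graph is connected and has 0 or 2 odd-degree vertices

Graph is connected with exactly 2 odd-degree vertices (4, 6).
Eulerian path exists (starting and ending at the odd-degree vertices), but no Eulerian circuit.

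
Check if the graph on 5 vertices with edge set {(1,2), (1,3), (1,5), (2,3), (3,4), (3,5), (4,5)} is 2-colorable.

Step 1: Attempt 2-coloring using BFS:
  Start at vertex 1, assign color 0
  Color vertex 2 with color 1 (neighbor of 1)
  Color vertex 3 with color 1 (neighbor of 1)
  Color vertex 5 with color 1 (neighbor of 1)

Step 2: Conflict found! Vertices 2 and 3 are adjacent but have the same color.
This means the graph contains an odd cycle.

The graph is NOT bipartite.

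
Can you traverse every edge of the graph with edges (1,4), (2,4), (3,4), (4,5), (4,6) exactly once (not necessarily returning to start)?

Step 1: Find the degree of each vertex:
  deg(1) = 1
  deg(2) = 1
  deg(3) = 1
  deg(4) = 5
  deg(5) = 1
  deg(6) = 1

Step 2: Count vertices with odd degree:
  Odd-degree vertices: 1, 2, 3, 4, 5, 6 (6 total)

Step 3: Apply Euler's theorem:
  - Eulerian circuit exists iff graph is connected and all vertices have even degree
  - Eulerian path exists iff graph is connected and has 0 or 2 odd-degree vertices

Graph has 6 odd-degree vertices (need 0 or 2).
Neither Eulerian path nor Eulerian circuit exists.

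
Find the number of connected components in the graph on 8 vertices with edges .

Step 1: Build adjacency list from edges:
  1: (none)
  2: (none)
  3: (none)
  4: (none)
  5: (none)
  6: (none)
  7: (none)
  8: (none)

Step 2: Run BFS/DFS from vertex 1:
  Visited: {1}
  Reached 1 of 8 vertices

Step 3: Only 1 of 8 vertices reached. Graph is disconnected.
Connected components: {1}, {2}, {3}, {4}, {5}, {6}, {7}, {8}
Number of connected components: 8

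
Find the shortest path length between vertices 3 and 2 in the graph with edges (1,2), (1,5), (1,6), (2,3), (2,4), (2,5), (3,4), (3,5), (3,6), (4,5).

Step 1: Build adjacency list:
  1: 2, 5, 6
  2: 1, 3, 4, 5
  3: 2, 4, 5, 6
  4: 2, 3, 5
  5: 1, 2, 3, 4
  6: 1, 3

Step 2: BFS from vertex 3 to find shortest path to 2:
  vertex 2 reached at distance 1

Step 3: Shortest path: 3 -> 2
Path length: 1 edge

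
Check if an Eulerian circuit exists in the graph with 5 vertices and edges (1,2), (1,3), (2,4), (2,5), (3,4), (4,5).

Step 1: Find the degree of each vertex:
  deg(1) = 2
  deg(2) = 3
  deg(3) = 2
  deg(4) = 3
  deg(5) = 2

Step 2: Count vertices with odd degree:
  Odd-degree vertices: 2, 4 (2 total)

Step 3: Apply Euler's theorem:
  - Eulerian circuit exists iff graph is connected and all vertices have even degree
  - Eulerian path exists iff graph is connected and has 0 or 2 odd-degree vertices

Graph is connected with exactly 2 odd-degree vertices (2, 4).
Eulerian path exists (starting and ending at the odd-degree vertices), but no Eulerian circuit.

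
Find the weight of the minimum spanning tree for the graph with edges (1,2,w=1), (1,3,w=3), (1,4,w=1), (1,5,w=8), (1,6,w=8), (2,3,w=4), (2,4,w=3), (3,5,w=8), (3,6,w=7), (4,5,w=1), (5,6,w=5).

Apply Kruskal's algorithm (sort edges by weight, add if no cycle):

Sorted edges by weight:
  (1,2) w=1
  (1,4) w=1
  (4,5) w=1
  (1,3) w=3
  (2,4) w=3
  (2,3) w=4
  (5,6) w=5
  (3,6) w=7
  (1,6) w=8
  (1,5) w=8
  (3,5) w=8

Add edge (1,2) w=1 -- no cycle. Running total: 1
Add edge (1,4) w=1 -- no cycle. Running total: 2
Add edge (4,5) w=1 -- no cycle. Running total: 3
Add edge (1,3) w=3 -- no cycle. Running total: 6
Skip edge (2,4) w=3 -- would create cycle
Skip edge (2,3) w=4 -- would create cycle
Add edge (5,6) w=5 -- no cycle. Running total: 11

MST edges: (1,2,w=1), (1,4,w=1), (4,5,w=1), (1,3,w=3), (5,6,w=5)
Total MST weight: 1 + 1 + 1 + 3 + 5 = 11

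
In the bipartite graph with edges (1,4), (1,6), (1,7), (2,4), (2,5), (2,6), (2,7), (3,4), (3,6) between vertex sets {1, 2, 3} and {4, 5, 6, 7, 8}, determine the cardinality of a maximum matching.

Step 1: List the neighbors of each left vertex:
  1: 4, 6, 7
  2: 4, 5, 6, 7
  3: 4, 6

Step 2: Greedily match left vertices, then look for augmenting paths:
  Match 1 -- 4
  Match 2 -- 5
  Match 3 -- 6
  No augmenting path remains.

Step 3: Verify this is maximum:
  Matching size 3 = min(|L|, |R|) = min(3, 5), which is an upper bound, so this matching is maximum.

Maximum matching: {(1,4), (2,5), (3,6)}
Size: 3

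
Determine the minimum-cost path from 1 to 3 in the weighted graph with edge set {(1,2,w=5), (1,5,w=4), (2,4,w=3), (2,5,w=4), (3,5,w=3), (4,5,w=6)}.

Step 1: Build adjacency list with weights:
  1: 2(w=5), 5(w=4)
  2: 1(w=5), 4(w=3), 5(w=4)
  3: 5(w=3)
  4: 2(w=3), 5(w=6)
  5: 1(w=4), 2(w=4), 3(w=3), 4(w=6)

Step 2: Apply Dijkstra's algorithm from vertex 1:
  Visit vertex 1 (distance=0)
    Update dist[2] = 5
    Update dist[5] = 4
  Visit vertex 5 (distance=4)
    Update dist[3] = 7
    Update dist[4] = 10
  Visit vertex 2 (distance=5)
    Update dist[4] = 8
  Visit vertex 3 (distance=7)

Step 3: Shortest path: 1 -> 5 -> 3
Total weight: 4 + 3 = 7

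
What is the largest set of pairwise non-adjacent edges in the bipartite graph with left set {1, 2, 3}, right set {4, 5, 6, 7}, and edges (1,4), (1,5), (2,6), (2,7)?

Step 1: List the neighbors of each left vertex:
  1: 4, 5
  2: 6, 7
  3: (none)

Step 2: Greedily match left vertices, then look for augmenting paths:
  Match 1 -- 4
  Match 2 -- 6
  No augmenting path remains.

Step 3: Verify this is maximum:
  Matching has size 2. The vertex set {1, 2} covers every edge and has size 2; any matching has at most one edge per cover vertex, so 2 is maximum (König's theorem).

Maximum matching: {(1,4), (2,6)}
Size: 2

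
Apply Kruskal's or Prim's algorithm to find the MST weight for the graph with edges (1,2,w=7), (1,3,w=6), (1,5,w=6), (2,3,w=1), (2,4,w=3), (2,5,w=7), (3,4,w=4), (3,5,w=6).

Apply Kruskal's algorithm (sort edges by weight, add if no cycle):

Sorted edges by weight:
  (2,3) w=1
  (2,4) w=3
  (3,4) w=4
  (1,5) w=6
  (1,3) w=6
  (3,5) w=6
  (1,2) w=7
  (2,5) w=7

Add edge (2,3) w=1 -- no cycle. Running total: 1
Add edge (2,4) w=3 -- no cycle. Running total: 4
Skip edge (3,4) w=4 -- would create cycle
Add edge (1,5) w=6 -- no cycle. Running total: 10
Add edge (1,3) w=6 -- no cycle. Running total: 16

MST edges: (2,3,w=1), (2,4,w=3), (1,5,w=6), (1,3,w=6)
Total MST weight: 1 + 3 + 6 + 6 = 16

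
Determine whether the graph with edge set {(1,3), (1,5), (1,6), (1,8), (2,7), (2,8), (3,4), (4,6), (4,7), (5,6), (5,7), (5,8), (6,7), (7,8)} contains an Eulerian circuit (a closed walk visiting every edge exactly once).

Step 1: Find the degree of each vertex:
  deg(1) = 4
  deg(2) = 2
  deg(3) = 2
  deg(4) = 3
  deg(5) = 4
  deg(6) = 4
  deg(7) = 5
  deg(8) = 4

Step 2: Count vertices with odd degree:
  Odd-degree vertices: 4, 7 (2 total)

Step 3: Apply Euler's theorem:
  - Eulerian circuit exists iff graph is connected and all vertices have even degree
  - Eulerian path exists iff graph is connected and has 0 or 2 odd-degree vertices

Graph is connected with exactly 2 odd-degree vertices (4, 7).
Eulerian path exists (starting and ending at the odd-degree vertices), but no Eulerian circuit.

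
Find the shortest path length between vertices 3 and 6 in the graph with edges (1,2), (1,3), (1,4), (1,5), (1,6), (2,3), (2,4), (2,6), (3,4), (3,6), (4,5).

Step 1: Build adjacency list:
  1: 2, 3, 4, 5, 6
  2: 1, 3, 4, 6
  3: 1, 2, 4, 6
  4: 1, 2, 3, 5
  5: 1, 4
  6: 1, 2, 3

Step 2: BFS from vertex 3 to find shortest path to 6:
  vertex 1 reached at distance 1
  vertex 2 reached at distance 1
  vertex 4 reached at distance 1
  vertex 6 reached at distance 1

Step 3: Shortest path: 3 -> 6
Path length: 1 edge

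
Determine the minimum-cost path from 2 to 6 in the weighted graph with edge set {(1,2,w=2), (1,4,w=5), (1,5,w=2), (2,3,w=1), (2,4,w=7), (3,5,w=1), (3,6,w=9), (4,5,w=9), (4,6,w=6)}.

Step 1: Build adjacency list with weights:
  1: 2(w=2), 4(w=5), 5(w=2)
  2: 1(w=2), 3(w=1), 4(w=7)
  3: 2(w=1), 5(w=1), 6(w=9)
  4: 1(w=5), 2(w=7), 5(w=9), 6(w=6)
  5: 1(w=2), 3(w=1), 4(w=9)
  6: 3(w=9), 4(w=6)

Step 2: Apply Dijkstra's algorithm from vertex 2:
  Visit vertex 2 (distance=0)
    Update dist[1] = 2
    Update dist[3] = 1
    Update dist[4] = 7
  Visit vertex 3 (distance=1)
    Update dist[5] = 2
    Update dist[6] = 10
  Visit vertex 1 (distance=2)
  Visit vertex 5 (distance=2)
  Visit vertex 4 (distance=7)
  Visit vertex 6 (distance=10)

Step 3: Shortest path: 2 -> 3 -> 6
Total weight: 1 + 9 = 10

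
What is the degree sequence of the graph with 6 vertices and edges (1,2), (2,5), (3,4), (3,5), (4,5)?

Step 1: Count edges incident to each vertex:
  deg(1) = 1 (neighbors: 2)
  deg(2) = 2 (neighbors: 1, 5)
  deg(3) = 2 (neighbors: 4, 5)
  deg(4) = 2 (neighbors: 3, 5)
  deg(5) = 3 (neighbors: 2, 3, 4)
  deg(6) = 0 (neighbors: none)

Step 2: Sort degrees in non-increasing order:
  Degrees: [1, 2, 2, 2, 3, 0] -> sorted: [3, 2, 2, 2, 1, 0]

Degree sequence: [3, 2, 2, 2, 1, 0]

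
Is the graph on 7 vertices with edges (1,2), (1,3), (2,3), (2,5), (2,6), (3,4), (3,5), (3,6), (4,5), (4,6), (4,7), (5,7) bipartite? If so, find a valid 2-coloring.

Step 1: Attempt 2-coloring using BFS:
  Start at vertex 1, assign color 0
  Color vertex 2 with color 1 (neighbor of 1)
  Color vertex 3 with color 1 (neighbor of 1)

Step 2: Conflict found! Vertices 2 and 3 are adjacent but have the same color.
This means the graph contains an odd cycle.

The graph is NOT bipartite.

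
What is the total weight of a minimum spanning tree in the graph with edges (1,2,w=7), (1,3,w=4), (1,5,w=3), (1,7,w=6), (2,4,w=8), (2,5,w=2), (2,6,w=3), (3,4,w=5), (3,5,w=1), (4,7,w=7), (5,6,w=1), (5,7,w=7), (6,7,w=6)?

Apply Kruskal's algorithm (sort edges by weight, add if no cycle):

Sorted edges by weight:
  (3,5) w=1
  (5,6) w=1
  (2,5) w=2
  (1,5) w=3
  (2,6) w=3
  (1,3) w=4
  (3,4) w=5
  (1,7) w=6
  (6,7) w=6
  (1,2) w=7
  (4,7) w=7
  (5,7) w=7
  (2,4) w=8

Add edge (3,5) w=1 -- no cycle. Running total: 1
Add edge (5,6) w=1 -- no cycle. Running total: 2
Add edge (2,5) w=2 -- no cycle. Running total: 4
Add edge (1,5) w=3 -- no cycle. Running total: 7
Skip edge (2,6) w=3 -- would create cycle
Skip edge (1,3) w=4 -- would create cycle
Add edge (3,4) w=5 -- no cycle. Running total: 12
Add edge (1,7) w=6 -- no cycle. Running total: 18

MST edges: (3,5,w=1), (5,6,w=1), (2,5,w=2), (1,5,w=3), (3,4,w=5), (1,7,w=6)
Total MST weight: 1 + 1 + 2 + 3 + 5 + 6 = 18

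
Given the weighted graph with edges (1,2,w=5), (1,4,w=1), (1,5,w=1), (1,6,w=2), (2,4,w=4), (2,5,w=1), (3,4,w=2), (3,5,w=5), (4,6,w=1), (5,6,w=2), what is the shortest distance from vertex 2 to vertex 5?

Step 1: Build adjacency list with weights:
  1: 2(w=5), 4(w=1), 5(w=1), 6(w=2)
  2: 1(w=5), 4(w=4), 5(w=1)
  3: 4(w=2), 5(w=5)
  4: 1(w=1), 2(w=4), 3(w=2), 6(w=1)
  5: 1(w=1), 2(w=1), 3(w=5), 6(w=2)
  6: 1(w=2), 4(w=1), 5(w=2)

Step 2: Apply Dijkstra's algorithm from vertex 2:
  Visit vertex 2 (distance=0)
    Update dist[1] = 5
    Update dist[4] = 4
    Update dist[5] = 1
  Visit vertex 5 (distance=1)
    Update dist[1] = 2
    Update dist[3] = 6
    Update dist[6] = 3

Step 3: Shortest path: 2 -> 5
Total weight: 1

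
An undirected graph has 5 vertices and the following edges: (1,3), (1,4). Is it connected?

Step 1: Build adjacency list from edges:
  1: 3, 4
  2: (none)
  3: 1
  4: 1
  5: (none)

Step 2: Run BFS/DFS from vertex 1:
  Visited: {1, 3, 4}
  Reached 3 of 5 vertices

Step 3: Only 3 of 5 vertices reached. Graph is disconnected.
Connected components: {1, 3, 4}, {2}, {5}
Answer: No, the graph is not connected (3 components).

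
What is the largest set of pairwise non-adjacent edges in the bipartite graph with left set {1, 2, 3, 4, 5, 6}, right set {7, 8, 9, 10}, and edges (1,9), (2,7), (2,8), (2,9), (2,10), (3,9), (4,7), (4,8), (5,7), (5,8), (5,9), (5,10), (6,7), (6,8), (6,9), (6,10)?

Step 1: List the neighbors of each left vertex:
  1: 9
  2: 7, 8, 9, 10
  3: 9
  4: 7, 8
  5: 7, 8, 9, 10
  6: 7, 8, 9, 10

Step 2: Greedily match left vertices, then look for augmenting paths:
  Match 1 -- 9
  Match 2 -- 7
  Match 4 -- 8
  Match 5 -- 10
  No augmenting path remains.

Step 3: Verify this is maximum:
  Matching size 4 = min(|L|, |R|) = min(6, 4), which is an upper bound, so this matching is maximum.

Maximum matching: {(1,9), (2,7), (4,8), (5,10)}
Size: 4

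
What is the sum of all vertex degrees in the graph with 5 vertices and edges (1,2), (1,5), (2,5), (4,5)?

Step 1: Count edges incident to each vertex:
  deg(1) = 2 (neighbors: 2, 5)
  deg(2) = 2 (neighbors: 1, 5)
  deg(3) = 0 (neighbors: none)
  deg(4) = 1 (neighbors: 5)
  deg(5) = 3 (neighbors: 1, 2, 4)

Step 2: Sum all degrees:
  2 + 2 + 0 + 1 + 3 = 8

Verification: sum of degrees = 2 * |E| = 2 * 4 = 8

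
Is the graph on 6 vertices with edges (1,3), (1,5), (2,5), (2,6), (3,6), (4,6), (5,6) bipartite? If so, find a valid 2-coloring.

Step 1: Attempt 2-coloring using BFS:
  Start at vertex 1, assign color 0
  Color vertex 3 with color 1 (neighbor of 1)
  Color vertex 5 with color 1 (neighbor of 1)
  Color vertex 6 with color 0 (neighbor of 3)
  Color vertex 2 with color 0 (neighbor of 5)

Step 2: Conflict found! Vertices 6 and 2 are adjacent but have the same color.
This means the graph contains an odd cycle.

The graph is NOT bipartite.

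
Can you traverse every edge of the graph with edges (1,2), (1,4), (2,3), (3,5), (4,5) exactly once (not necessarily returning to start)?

Step 1: Find the degree of each vertex:
  deg(1) = 2
  deg(2) = 2
  deg(3) = 2
  deg(4) = 2
  deg(5) = 2

Step 2: Count vertices with odd degree:
  All vertices have even degree (0 odd-degree vertices)

Step 3: Apply Euler's theorem:
  - Eulerian circuit exists iff graph is connected and all vertices have even degree
  - Eulerian path exists iff graph is connected and has 0 or 2 odd-degree vertices

Graph is connected with 0 odd-degree vertices.
Both Eulerian circuit and Eulerian path exist.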